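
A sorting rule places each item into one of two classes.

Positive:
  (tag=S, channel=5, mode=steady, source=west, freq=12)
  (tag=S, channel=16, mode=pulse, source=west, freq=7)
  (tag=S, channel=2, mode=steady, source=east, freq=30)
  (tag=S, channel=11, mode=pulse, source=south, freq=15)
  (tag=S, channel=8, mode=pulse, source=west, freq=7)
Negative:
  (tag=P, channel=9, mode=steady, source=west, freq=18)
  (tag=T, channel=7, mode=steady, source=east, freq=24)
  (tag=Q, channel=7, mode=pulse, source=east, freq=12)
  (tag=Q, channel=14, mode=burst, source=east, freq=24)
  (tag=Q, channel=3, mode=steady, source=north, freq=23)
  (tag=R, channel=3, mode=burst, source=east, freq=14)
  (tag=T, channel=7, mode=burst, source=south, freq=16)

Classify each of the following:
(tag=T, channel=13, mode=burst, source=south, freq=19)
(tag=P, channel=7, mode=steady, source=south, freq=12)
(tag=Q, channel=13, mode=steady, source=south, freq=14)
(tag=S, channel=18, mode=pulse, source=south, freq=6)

Negative, Negative, Negative, Positive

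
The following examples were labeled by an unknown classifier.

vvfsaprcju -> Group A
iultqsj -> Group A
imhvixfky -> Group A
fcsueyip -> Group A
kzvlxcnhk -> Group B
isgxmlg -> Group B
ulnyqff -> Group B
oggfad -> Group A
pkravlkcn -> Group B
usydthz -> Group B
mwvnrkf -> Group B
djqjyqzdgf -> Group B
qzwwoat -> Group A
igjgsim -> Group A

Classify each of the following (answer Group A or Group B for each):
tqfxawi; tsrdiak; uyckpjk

Group A, Group A, Group B

Rule: has ≥ 2 vowels. This holds for each 'Group A' example and fails for each 'Group B' one.
tqfxawi: Group A (2 vowels). tsrdiak: Group A (2 vowels). uyckpjk: Group B (1 vowel).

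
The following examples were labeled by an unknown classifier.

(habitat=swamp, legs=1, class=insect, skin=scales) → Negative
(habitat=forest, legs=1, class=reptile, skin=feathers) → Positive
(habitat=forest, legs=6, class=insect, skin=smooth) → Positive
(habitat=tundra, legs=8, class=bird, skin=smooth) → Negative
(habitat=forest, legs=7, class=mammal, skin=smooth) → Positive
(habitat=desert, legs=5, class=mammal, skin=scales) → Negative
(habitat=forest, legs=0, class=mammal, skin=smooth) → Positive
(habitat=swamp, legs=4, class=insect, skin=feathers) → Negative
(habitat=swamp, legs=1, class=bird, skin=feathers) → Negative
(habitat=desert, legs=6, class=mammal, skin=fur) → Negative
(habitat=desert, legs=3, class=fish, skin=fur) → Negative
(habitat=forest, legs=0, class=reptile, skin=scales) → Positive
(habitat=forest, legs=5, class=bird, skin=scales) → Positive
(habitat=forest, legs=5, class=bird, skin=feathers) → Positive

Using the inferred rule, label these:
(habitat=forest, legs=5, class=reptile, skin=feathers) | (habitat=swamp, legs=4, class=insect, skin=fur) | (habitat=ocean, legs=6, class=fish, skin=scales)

Comparing the two groups points to one rule — habitat is forest.
(habitat=forest, legs=5, class=reptile, skin=feathers) → habitat is forest → Positive. (habitat=swamp, legs=4, class=insect, skin=fur) → habitat is swamp → Negative. (habitat=ocean, legs=6, class=fish, skin=scales) → habitat is ocean → Negative.

Positive, Negative, Negative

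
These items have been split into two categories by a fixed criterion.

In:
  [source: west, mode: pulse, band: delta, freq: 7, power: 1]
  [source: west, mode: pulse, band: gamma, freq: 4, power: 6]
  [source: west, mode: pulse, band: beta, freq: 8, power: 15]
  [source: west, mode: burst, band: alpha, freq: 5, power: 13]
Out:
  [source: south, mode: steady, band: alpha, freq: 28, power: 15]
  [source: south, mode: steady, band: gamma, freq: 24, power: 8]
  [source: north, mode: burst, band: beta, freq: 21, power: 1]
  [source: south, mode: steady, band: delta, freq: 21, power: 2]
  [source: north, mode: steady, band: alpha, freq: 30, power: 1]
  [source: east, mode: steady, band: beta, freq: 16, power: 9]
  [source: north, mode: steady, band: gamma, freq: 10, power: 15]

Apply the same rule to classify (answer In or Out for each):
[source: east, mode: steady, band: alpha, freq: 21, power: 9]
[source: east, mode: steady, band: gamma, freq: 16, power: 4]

'In' ⟺ source is west.
[source: east, mode: steady, band: alpha, freq: 21, power: 9]: Out (source is east). [source: east, mode: steady, band: gamma, freq: 16, power: 4]: Out (source is east).

Out, Out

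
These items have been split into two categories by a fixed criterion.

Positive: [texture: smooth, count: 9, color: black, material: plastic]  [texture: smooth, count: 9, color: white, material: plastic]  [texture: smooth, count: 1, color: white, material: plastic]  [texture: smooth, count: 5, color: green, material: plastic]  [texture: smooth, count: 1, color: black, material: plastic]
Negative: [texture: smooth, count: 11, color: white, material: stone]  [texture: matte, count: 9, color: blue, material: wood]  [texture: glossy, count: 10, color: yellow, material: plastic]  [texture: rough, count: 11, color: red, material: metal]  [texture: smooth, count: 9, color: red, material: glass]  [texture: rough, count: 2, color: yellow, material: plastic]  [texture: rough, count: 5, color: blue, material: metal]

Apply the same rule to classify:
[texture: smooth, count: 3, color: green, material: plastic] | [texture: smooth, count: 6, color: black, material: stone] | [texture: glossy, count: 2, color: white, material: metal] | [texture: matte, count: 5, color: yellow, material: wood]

The common property of the 'Positive' items is: texture is smooth AND material is plastic. No 'Negative' item has it.
[texture: smooth, count: 3, color: green, material: plastic] → texture is smooth, material is plastic → Positive. [texture: smooth, count: 6, color: black, material: stone] → texture is smooth, material is stone → Negative. [texture: glossy, count: 2, color: white, material: metal] → texture is glossy, material is metal → Negative. [texture: matte, count: 5, color: yellow, material: wood] → texture is matte, material is wood → Negative.

Positive, Negative, Negative, Negative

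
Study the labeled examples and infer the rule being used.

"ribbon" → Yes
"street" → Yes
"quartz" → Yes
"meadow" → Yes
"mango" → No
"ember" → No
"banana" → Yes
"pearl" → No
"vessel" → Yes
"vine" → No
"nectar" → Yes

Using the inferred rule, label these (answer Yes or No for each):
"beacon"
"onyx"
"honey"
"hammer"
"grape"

Yes, No, No, Yes, No

Rule: length 6. This holds for each 'Yes' example and fails for each 'No' one.
"beacon": length 6 — satisfies this, so Yes.
"onyx": length 4 — doesn't qualify, so No.
"honey": length 5 — doesn't qualify, so No.
"hammer": length 6 — satisfies this, so Yes.
"grape": length 5 — doesn't qualify, so No.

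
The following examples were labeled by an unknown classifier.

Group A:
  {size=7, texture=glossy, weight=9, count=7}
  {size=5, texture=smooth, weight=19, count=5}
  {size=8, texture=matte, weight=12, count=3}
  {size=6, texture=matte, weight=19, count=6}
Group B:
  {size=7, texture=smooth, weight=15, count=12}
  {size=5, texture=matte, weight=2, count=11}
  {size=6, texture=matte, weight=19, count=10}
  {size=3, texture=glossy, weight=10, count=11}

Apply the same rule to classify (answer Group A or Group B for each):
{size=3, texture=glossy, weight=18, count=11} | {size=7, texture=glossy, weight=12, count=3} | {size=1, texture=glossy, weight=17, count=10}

The classifier is using: count ≤ 7.
Group B: {size=3, texture=glossy, weight=18, count=11}, since count = 11. Group A: {size=7, texture=glossy, weight=12, count=3}, since count = 3. Group B: {size=1, texture=glossy, weight=17, count=10}, since count = 10.

Group B, Group A, Group B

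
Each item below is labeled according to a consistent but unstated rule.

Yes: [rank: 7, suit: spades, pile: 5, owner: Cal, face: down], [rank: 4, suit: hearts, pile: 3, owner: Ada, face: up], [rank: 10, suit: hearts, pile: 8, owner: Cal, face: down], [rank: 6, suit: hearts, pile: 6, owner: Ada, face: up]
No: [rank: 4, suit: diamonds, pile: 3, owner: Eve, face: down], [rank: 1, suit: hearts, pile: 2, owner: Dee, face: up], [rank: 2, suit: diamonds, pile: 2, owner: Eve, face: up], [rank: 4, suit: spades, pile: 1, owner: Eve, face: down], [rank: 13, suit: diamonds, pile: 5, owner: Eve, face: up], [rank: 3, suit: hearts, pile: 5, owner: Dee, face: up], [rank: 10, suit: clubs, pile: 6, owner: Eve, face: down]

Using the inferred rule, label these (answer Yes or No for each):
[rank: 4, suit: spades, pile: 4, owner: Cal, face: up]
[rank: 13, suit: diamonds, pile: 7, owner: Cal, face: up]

'Yes' ⟺ owner is Ada OR owner is Cal.

Yes, Yes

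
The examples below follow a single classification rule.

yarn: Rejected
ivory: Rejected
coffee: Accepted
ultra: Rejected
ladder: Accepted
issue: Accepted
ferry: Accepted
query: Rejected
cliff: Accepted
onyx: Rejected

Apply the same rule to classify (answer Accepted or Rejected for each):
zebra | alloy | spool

Rejected, Accepted, Accepted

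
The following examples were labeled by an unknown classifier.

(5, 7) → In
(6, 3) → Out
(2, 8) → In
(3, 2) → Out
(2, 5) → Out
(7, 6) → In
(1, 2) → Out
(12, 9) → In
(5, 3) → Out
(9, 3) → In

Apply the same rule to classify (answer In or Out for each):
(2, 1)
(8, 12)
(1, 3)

All 'In' examples share one property — sum ≥ 10 — and every 'Out' example lacks it.
Out: (2, 1), since 2+1 = 3.
In: (8, 12), since 8+12 = 20.
Out: (1, 3), since 1+3 = 4.

Out, In, Out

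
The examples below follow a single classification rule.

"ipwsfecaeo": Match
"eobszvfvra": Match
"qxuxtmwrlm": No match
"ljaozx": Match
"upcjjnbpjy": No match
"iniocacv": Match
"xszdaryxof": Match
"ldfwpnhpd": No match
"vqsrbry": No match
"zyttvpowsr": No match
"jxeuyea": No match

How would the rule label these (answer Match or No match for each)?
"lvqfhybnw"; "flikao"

No match, Match

Every 'Match' example satisfies: even length AND contains 'a'. None of the 'No match' examples do.
"lvqfhybnw" — length 9, no 'a', hence No match.
"flikao" — length 6, has 'a', hence Match.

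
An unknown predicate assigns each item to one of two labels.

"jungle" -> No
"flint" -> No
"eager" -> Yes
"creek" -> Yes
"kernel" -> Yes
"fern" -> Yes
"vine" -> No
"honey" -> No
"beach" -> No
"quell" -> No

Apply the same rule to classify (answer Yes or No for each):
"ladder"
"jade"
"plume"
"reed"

Yes, No, No, Yes

The distinguishing property — contains 'r' — holds for all the 'Yes' cases and none of the 'No' cases.
"ladder" → has 'r' → Yes. "jade" → no 'r' → No. "plume" → no 'r' → No. "reed" → has 'r' → Yes.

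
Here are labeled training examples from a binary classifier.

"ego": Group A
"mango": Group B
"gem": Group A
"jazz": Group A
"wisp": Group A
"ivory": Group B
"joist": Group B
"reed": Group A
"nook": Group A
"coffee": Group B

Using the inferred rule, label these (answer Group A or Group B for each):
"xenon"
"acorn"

Group B, Group B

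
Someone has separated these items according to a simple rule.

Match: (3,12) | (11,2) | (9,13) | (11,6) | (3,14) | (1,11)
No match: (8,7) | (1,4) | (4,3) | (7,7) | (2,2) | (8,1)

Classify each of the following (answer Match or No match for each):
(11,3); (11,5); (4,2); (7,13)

Match, Match, No match, Match

'Match' ⟺ max ≥ 9.
Match: (11,3), since max 11.
Match: (11,5), since max 11.
No match: (4,2), since max 4.
Match: (7,13), since max 13.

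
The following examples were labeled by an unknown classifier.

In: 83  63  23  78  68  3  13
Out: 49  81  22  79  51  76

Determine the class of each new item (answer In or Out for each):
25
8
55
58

A rule that fits every label: ≡ 3 (mod 5) — true of each 'In' example, false of each 'Out' one.
25: 25 mod 5 = 0 — does not fit, so Out.
8: 8 mod 5 = 3 — checks out, so In.
55: 55 mod 5 = 0 — does not fit, so Out.
58: 58 mod 5 = 3 — checks out, so In.

Out, In, Out, In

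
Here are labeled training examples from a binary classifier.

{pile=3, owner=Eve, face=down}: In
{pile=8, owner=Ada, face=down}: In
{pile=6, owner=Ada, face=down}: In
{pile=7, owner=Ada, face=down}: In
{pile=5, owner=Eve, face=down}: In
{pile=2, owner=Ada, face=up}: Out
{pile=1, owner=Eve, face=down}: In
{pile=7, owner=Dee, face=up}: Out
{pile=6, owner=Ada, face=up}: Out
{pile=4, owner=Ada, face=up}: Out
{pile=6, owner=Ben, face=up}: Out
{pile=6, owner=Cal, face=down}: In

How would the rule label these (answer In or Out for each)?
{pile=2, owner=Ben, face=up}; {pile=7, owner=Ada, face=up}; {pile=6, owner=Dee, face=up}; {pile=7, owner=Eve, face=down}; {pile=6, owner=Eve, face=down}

Out, Out, Out, In, In

One predicate separates the groups cleanly: face is down.
{pile=2, owner=Ben, face=up} → face is up → Out. {pile=7, owner=Ada, face=up} → face is up → Out. {pile=6, owner=Dee, face=up} → face is up → Out. {pile=7, owner=Eve, face=down} → face is down → In. {pile=6, owner=Eve, face=down} → face is down → In.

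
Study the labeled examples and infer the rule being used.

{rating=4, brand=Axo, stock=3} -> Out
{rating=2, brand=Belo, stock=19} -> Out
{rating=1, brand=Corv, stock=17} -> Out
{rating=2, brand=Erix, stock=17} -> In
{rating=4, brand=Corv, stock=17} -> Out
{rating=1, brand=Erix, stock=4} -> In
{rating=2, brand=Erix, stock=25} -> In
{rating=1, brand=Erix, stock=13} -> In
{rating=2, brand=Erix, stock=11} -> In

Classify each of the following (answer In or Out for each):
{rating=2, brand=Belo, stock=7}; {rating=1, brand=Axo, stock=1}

Out, Out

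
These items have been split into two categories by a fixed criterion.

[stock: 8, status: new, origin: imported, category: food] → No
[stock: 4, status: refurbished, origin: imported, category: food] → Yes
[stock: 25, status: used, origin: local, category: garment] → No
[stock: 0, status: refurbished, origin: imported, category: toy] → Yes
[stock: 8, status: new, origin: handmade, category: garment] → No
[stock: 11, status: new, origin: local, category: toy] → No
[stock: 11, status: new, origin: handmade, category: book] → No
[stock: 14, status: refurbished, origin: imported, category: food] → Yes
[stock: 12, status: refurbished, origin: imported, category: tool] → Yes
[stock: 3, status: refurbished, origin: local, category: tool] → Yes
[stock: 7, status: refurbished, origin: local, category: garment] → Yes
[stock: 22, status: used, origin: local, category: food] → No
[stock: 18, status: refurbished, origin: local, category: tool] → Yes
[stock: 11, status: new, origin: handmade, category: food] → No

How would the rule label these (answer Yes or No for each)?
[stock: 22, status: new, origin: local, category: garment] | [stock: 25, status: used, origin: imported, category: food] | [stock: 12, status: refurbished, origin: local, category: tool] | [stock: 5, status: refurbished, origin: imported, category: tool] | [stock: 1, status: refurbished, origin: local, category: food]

Checking candidate rules against both groups, what survives is: status is refurbished.

No, No, Yes, Yes, Yes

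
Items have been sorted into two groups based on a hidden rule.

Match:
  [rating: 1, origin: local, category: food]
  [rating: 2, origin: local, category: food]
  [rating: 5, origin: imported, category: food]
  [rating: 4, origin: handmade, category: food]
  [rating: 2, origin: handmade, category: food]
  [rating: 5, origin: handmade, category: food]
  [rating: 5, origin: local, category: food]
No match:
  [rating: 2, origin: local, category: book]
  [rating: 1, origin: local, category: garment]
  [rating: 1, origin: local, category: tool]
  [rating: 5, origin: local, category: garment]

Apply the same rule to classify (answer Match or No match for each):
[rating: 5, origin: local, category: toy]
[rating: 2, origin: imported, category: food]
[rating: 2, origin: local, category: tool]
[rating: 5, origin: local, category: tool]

No match, Match, No match, No match

Rule: category is food. This holds for each 'Match' example and fails for each 'No match' one.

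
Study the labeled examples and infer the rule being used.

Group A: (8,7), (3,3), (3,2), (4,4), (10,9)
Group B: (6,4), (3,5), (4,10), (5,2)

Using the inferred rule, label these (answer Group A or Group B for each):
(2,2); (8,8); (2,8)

Rule: |first − second| ≤ 1. This holds for each 'Group A' example and fails for each 'Group B' one.
(2,2): |2−2| = 0, passes → Group A. (8,8): |8−8| = 0, passes → Group A. (2,8): |2−8| = 6, does not satisfy this → Group B.

Group A, Group A, Group B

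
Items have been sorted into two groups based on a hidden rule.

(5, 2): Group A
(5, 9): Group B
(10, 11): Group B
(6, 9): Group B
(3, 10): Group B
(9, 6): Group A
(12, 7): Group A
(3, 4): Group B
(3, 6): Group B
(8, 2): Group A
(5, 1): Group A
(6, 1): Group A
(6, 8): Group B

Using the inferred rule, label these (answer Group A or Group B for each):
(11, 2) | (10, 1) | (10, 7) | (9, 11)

Group A, Group A, Group A, Group B

The pattern is that an item is 'Group A' exactly when: first > second.
(11, 2) — 11 > 2, hence Group A.
(10, 1) — 10 > 1, hence Group A.
(10, 7) — 10 > 7, hence Group A.
(9, 11) — 9 < 11, hence Group B.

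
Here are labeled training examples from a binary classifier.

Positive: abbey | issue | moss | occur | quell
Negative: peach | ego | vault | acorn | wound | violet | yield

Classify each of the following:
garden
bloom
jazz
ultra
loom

Negative, Positive, Positive, Negative, Positive

'Positive' ⟺ has a double letter.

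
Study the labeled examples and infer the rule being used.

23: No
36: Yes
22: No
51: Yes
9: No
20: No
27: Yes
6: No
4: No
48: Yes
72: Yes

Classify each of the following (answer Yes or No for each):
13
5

A rule that fits every label: at least 27 — true of each 'Yes' example, false of each 'No' one.
13 — 13 < 27, hence No. 5 — 5 < 27, hence No.

No, No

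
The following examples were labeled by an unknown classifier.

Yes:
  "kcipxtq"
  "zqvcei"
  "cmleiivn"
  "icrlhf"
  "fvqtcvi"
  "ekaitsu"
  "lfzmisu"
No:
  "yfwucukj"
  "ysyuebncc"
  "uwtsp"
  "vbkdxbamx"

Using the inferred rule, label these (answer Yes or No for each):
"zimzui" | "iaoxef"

Yes, Yes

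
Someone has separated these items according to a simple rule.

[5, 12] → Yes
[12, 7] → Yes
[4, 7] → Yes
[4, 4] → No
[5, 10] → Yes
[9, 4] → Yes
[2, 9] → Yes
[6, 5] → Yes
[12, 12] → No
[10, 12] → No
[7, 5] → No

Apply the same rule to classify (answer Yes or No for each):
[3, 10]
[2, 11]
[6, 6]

'Yes' ⟺ sum is odd.
[3, 10] — 3+10 = 13, hence Yes. [2, 11] — 2+11 = 13, hence Yes. [6, 6] — 6+6 = 12, hence No.

Yes, Yes, No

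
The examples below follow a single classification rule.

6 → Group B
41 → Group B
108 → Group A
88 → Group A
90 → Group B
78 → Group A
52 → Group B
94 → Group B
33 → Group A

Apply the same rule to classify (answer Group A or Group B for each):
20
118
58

Group B, Group A, Group A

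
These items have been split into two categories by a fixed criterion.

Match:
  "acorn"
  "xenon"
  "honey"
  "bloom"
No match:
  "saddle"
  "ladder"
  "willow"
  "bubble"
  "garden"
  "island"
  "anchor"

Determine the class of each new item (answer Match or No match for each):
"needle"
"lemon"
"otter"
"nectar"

No match, Match, Match, No match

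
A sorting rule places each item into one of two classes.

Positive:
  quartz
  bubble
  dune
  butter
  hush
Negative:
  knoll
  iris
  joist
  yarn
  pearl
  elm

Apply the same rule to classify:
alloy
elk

Negative, Negative

The common property of the 'Positive' items is: contains 'u'. No 'Negative' item has it.
alloy: no 'u', doesn't qualify → Negative. elk: no 'u', doesn't qualify → Negative.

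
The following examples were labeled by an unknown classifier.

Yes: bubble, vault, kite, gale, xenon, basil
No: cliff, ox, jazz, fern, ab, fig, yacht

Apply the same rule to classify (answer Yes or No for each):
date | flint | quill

Rule: has ≥ 2 vowels. This holds for each 'Yes' example and fails for each 'No' one.
date → 2 vowels → Yes.
flint → 1 vowel → No.
quill → 2 vowels → Yes.

Yes, No, Yes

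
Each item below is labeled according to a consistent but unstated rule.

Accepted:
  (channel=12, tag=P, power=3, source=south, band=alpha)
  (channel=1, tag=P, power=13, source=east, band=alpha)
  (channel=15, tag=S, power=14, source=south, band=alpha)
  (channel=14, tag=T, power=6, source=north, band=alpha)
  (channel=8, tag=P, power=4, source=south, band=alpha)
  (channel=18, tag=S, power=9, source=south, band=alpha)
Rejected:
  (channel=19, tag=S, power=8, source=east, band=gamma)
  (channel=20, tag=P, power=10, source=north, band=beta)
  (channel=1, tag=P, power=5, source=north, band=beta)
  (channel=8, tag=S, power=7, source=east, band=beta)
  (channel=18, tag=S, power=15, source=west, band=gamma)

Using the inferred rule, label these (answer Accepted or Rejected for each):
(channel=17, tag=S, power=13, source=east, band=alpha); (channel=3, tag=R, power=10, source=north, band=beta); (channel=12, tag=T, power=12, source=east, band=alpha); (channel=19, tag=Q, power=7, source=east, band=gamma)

The simplest hypothesis consistent with all the labels is: band is alpha.
(channel=17, tag=S, power=13, source=east, band=alpha) — band is alpha, hence Accepted.
(channel=3, tag=R, power=10, source=north, band=beta) — band is beta, hence Rejected.
(channel=12, tag=T, power=12, source=east, band=alpha) — band is alpha, hence Accepted.
(channel=19, tag=Q, power=7, source=east, band=gamma) — band is gamma, hence Rejected.

Accepted, Rejected, Accepted, Rejected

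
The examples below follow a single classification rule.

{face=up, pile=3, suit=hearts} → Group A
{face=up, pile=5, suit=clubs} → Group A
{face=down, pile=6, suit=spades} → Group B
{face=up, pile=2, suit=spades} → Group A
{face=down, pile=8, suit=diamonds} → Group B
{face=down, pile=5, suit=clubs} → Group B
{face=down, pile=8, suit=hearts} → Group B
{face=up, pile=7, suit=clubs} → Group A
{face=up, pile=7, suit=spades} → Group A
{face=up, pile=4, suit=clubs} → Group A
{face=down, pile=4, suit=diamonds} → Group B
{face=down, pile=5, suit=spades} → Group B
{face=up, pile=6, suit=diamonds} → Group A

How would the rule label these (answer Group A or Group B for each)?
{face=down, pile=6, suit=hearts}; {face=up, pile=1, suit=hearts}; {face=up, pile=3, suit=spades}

Group B, Group A, Group A

Looking at the examples, the only property every 'Group A' case has and every 'Group B' case lacks is: face is up.
{face=down, pile=6, suit=hearts}: face is down — lacks this property, so Group B. {face=up, pile=1, suit=hearts}: face is up — fits, so Group A. {face=up, pile=3, suit=spades}: face is up — fits, so Group A.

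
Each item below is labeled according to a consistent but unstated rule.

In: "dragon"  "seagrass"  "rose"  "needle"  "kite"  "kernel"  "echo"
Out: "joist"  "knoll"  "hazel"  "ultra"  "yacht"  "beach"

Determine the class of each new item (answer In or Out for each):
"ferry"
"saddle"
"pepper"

Checking candidate rules against both groups, what survives is: even length.

Out, In, In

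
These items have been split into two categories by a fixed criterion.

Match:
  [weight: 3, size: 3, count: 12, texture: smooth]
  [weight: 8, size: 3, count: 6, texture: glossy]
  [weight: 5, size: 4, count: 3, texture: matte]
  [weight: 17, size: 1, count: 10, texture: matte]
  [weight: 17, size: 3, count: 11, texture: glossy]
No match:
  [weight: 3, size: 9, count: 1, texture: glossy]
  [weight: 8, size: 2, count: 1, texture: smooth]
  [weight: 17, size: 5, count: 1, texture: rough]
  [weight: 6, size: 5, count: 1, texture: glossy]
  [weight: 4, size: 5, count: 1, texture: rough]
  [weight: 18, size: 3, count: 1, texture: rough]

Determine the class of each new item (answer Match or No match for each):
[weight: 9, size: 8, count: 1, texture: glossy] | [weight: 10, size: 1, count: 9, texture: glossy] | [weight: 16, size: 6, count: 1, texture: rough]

No match, Match, No match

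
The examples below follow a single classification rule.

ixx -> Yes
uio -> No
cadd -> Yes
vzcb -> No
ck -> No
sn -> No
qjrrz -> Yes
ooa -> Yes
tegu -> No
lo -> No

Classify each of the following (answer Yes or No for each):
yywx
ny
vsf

The distinguishing property — has a double letter — holds for all the 'Yes' cases and none of the 'No' cases.
yywx → 'yy' doubled → Yes.
ny → no doubled letter → No.
vsf → no doubled letter → No.

Yes, No, No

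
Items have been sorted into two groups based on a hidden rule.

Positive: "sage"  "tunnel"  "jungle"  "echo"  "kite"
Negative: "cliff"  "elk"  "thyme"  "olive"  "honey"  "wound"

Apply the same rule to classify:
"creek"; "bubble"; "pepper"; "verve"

Negative, Positive, Positive, Negative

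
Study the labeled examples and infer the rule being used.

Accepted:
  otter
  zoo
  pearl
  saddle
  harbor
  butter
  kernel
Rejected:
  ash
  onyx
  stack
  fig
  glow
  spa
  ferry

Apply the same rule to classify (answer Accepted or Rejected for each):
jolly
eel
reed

The distinguishing property — has ≥ 2 vowels — holds for all the 'Accepted' cases and none of the 'Rejected' cases.

Rejected, Accepted, Accepted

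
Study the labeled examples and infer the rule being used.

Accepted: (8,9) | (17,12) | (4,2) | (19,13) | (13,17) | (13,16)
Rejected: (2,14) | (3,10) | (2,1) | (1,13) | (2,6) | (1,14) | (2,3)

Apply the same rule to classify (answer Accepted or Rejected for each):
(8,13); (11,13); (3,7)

Every 'Accepted' example satisfies: first ≥ 4. None of the 'Rejected' examples do.
Accepted: (8,13), since first 8. Accepted: (11,13), since first 11. Rejected: (3,7), since first 3.

Accepted, Accepted, Rejected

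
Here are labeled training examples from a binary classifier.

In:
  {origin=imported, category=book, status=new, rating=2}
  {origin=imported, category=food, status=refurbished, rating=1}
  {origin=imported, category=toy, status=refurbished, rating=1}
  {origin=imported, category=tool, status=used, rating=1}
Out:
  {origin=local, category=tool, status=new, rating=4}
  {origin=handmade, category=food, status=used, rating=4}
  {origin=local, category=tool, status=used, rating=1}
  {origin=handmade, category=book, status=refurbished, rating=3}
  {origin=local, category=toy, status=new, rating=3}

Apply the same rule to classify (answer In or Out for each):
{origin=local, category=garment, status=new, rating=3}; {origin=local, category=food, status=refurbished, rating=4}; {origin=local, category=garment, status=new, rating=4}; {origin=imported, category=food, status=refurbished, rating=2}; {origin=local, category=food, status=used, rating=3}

One predicate separates the groups cleanly: origin is imported.

Out, Out, Out, In, Out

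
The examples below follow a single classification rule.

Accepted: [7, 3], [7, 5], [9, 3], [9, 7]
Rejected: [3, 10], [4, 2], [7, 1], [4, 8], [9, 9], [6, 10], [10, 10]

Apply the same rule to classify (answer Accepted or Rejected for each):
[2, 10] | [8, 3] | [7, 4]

The rule appears to be: first > second AND sum ≥ 10.
[2, 10] → 2 < 10, 2+10 = 12 → Rejected. [8, 3] → 8 > 3, 8+3 = 11 → Accepted. [7, 4] → 7 > 4, 7+4 = 11 → Accepted.

Rejected, Accepted, Accepted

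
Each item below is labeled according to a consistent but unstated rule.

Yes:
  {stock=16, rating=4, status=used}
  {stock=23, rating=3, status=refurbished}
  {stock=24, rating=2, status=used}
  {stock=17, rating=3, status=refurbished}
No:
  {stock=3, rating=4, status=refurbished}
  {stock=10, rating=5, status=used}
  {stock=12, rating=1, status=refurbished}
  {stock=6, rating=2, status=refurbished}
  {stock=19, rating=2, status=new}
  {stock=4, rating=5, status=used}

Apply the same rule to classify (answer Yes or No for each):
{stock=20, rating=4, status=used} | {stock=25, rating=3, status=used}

Yes, Yes

Every 'Yes' example satisfies: stock ≥ 16 AND stock ≠ 19. None of the 'No' examples do.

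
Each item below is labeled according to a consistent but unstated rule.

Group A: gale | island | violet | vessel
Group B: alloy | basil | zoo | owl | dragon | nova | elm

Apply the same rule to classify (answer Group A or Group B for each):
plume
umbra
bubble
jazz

Group B, Group B, Group A, Group B

The rule appears to be: even length AND contains 'l'.
plume — length 5, has 'l', hence Group B. umbra — length 5, no 'l', hence Group B. bubble — length 6, has 'l', hence Group A. jazz — length 4, no 'l', hence Group B.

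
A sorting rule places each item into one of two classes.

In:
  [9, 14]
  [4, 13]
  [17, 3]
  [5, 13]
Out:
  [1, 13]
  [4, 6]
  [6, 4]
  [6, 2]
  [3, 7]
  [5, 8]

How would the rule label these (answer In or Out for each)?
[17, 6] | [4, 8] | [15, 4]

All 'In' examples share one property — sum ≥ 17 — and every 'Out' example lacks it.
[17, 6] — 17+6 = 23, hence In.
[4, 8] — 4+8 = 12, hence Out.
[15, 4] — 15+4 = 19, hence In.

In, Out, In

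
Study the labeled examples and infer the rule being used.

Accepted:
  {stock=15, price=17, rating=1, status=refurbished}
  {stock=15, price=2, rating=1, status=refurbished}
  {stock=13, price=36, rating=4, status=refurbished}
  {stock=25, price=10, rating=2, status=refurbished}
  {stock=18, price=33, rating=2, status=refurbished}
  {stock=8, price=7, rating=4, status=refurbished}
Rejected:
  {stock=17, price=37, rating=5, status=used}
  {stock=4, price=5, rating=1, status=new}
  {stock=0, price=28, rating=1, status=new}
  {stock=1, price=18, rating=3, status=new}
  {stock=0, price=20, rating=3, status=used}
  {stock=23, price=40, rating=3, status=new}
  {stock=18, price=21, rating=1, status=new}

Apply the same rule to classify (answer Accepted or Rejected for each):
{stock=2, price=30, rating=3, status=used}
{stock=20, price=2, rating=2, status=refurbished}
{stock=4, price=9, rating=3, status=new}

Rejected, Accepted, Rejected

All 'Accepted' examples share one property — status is refurbished — and every 'Rejected' example lacks it.
{stock=2, price=30, rating=3, status=used}: Rejected (status is used). {stock=20, price=2, rating=2, status=refurbished}: Accepted (status is refurbished). {stock=4, price=9, rating=3, status=new}: Rejected (status is new).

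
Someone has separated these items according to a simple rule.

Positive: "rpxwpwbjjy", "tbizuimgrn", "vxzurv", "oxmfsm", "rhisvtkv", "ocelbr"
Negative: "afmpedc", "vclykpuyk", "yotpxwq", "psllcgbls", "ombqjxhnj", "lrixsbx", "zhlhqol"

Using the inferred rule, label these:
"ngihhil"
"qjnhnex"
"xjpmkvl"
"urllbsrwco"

Negative, Negative, Negative, Positive

The simplest hypothesis consistent with all the labels is: even length.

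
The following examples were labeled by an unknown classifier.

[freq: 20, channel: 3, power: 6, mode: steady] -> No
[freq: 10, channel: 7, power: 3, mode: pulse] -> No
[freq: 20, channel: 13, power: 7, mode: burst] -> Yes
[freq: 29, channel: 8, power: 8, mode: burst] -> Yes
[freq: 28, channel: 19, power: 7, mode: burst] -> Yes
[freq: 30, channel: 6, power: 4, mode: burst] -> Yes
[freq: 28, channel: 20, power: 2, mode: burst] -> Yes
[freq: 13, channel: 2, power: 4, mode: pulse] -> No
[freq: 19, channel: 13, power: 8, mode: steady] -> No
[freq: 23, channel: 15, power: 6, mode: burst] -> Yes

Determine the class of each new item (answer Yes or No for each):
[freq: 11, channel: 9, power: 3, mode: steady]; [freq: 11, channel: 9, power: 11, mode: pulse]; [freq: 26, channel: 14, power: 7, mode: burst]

'Yes' ⟺ mode is burst.
[freq: 11, channel: 9, power: 3, mode: steady] — mode is steady, hence No.
[freq: 11, channel: 9, power: 11, mode: pulse] — mode is pulse, hence No.
[freq: 26, channel: 14, power: 7, mode: burst] — mode is burst, hence Yes.

No, No, Yes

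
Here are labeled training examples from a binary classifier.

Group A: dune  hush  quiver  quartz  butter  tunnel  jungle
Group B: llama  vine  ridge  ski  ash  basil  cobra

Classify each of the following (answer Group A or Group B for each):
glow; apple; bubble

Checking candidate rules against both groups, what survives is: contains 'u'.
glow — no 'u', hence Group B. apple — no 'u', hence Group B. bubble — has 'u', hence Group A.

Group B, Group B, Group A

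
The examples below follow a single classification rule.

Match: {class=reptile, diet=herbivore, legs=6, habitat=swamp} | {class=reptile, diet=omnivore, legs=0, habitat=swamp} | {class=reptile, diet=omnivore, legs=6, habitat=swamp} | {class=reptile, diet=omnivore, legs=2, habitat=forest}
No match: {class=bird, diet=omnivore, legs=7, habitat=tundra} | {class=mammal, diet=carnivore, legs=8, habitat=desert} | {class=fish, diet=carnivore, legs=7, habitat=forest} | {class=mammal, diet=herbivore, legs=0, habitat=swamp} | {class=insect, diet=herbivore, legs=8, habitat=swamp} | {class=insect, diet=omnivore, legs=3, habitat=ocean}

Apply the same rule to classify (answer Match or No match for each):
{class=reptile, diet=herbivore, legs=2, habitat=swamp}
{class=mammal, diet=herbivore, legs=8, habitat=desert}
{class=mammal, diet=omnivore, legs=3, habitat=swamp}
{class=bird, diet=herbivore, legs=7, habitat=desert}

Match, No match, No match, No match

Rule: class is reptile. This holds for each 'Match' example and fails for each 'No match' one.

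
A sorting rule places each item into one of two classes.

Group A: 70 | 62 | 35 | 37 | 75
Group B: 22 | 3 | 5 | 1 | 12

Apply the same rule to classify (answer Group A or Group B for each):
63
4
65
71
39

Group A, Group B, Group A, Group A, Group A

A rule that fits every label: at least 35 — true of each 'Group A' example, false of each 'Group B' one.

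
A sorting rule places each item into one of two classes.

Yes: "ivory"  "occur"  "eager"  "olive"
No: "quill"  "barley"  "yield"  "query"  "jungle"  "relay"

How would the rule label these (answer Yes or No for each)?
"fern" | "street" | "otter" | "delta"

The distinguishing property — starts with a vowel — holds for all the 'Yes' cases and none of the 'No' cases.

No, No, Yes, No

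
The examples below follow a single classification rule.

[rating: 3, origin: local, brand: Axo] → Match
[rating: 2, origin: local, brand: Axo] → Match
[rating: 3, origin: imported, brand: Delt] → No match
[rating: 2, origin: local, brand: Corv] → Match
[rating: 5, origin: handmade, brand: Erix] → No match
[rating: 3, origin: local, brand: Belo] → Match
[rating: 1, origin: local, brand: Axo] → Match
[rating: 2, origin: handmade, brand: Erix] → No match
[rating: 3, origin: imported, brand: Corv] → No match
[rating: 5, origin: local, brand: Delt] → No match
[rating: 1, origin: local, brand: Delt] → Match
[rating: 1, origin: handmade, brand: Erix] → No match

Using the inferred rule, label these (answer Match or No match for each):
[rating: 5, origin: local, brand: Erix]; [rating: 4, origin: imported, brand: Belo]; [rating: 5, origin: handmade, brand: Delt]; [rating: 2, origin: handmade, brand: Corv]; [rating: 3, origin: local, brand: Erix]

No match, No match, No match, No match, Match

'Match' ⟺ origin is local AND rating ≤ 3.
[rating: 5, origin: local, brand: Erix] → origin is local, rating = 5 → No match. [rating: 4, origin: imported, brand: Belo] → origin is imported, rating = 4 → No match. [rating: 5, origin: handmade, brand: Delt] → origin is handmade, rating = 5 → No match. [rating: 2, origin: handmade, brand: Corv] → origin is handmade, rating = 2 → No match. [rating: 3, origin: local, brand: Erix] → origin is local, rating = 3 → Match.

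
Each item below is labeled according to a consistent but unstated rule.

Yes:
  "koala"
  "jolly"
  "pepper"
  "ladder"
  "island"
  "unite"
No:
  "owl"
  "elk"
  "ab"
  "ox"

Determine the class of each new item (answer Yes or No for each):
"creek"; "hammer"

The distinguishing property — length ≥ 5 — holds for all the 'Yes' cases and none of the 'No' cases.

Yes, Yes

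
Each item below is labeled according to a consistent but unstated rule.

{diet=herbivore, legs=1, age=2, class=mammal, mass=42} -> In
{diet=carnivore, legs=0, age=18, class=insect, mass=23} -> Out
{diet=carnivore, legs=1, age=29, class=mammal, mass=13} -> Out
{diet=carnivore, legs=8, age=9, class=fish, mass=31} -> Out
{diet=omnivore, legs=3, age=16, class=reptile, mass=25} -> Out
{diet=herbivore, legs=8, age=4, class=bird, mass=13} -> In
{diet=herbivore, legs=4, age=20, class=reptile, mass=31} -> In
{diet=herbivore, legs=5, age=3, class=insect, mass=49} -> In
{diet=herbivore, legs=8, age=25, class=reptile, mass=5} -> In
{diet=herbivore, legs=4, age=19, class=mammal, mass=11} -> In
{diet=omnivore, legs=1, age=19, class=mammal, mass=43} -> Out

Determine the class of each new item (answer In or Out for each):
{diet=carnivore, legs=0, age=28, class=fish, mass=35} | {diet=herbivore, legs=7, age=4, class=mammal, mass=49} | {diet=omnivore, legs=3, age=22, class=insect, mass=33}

Out, In, Out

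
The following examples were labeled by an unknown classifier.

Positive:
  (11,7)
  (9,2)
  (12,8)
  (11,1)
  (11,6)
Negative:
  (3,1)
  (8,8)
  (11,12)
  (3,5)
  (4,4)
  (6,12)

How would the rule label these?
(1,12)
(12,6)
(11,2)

Negative, Positive, Positive

Rule: first > second AND sum ≥ 8. This holds for each 'Positive' example and fails for each 'Negative' one.
Negative: (1,12), since 1 < 12, 1+12 = 13.
Positive: (12,6), since 12 > 6, 12+6 = 18.
Positive: (11,2), since 11 > 2, 11+2 = 13.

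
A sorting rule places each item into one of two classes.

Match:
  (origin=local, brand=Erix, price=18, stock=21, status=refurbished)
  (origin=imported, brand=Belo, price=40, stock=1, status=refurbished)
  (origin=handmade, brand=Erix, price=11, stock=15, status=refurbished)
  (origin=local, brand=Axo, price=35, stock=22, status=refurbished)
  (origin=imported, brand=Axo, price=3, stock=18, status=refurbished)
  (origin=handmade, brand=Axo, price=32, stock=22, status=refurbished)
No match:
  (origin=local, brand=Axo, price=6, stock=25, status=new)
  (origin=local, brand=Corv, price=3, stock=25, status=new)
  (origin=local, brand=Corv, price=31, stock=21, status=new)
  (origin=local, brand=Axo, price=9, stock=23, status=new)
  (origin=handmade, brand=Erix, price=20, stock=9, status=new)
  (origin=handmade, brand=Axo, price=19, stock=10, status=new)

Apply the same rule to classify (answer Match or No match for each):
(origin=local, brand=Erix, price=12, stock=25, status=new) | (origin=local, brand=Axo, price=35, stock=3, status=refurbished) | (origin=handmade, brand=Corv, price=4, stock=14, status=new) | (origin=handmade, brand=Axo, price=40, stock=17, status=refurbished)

The common property of the 'Match' items is: status is refurbished. No 'No match' item has it.
(origin=local, brand=Erix, price=12, stock=25, status=new) → status is new → No match.
(origin=local, brand=Axo, price=35, stock=3, status=refurbished) → status is refurbished → Match.
(origin=handmade, brand=Corv, price=4, stock=14, status=new) → status is new → No match.
(origin=handmade, brand=Axo, price=40, stock=17, status=refurbished) → status is refurbished → Match.

No match, Match, No match, Match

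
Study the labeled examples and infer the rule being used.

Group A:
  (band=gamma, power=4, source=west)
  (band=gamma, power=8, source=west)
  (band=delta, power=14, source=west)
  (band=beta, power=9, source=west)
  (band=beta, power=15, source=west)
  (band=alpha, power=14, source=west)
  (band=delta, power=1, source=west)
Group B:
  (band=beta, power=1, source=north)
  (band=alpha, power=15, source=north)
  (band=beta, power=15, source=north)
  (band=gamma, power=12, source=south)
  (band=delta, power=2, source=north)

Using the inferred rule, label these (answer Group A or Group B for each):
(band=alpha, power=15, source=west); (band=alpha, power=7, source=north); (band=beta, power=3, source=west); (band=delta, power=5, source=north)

'Group A' ⟺ source is west.
(band=alpha, power=15, source=west) → source is west → Group A.
(band=alpha, power=7, source=north) → source is north → Group B.
(band=beta, power=3, source=west) → source is west → Group A.
(band=delta, power=5, source=north) → source is north → Group B.

Group A, Group B, Group A, Group B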